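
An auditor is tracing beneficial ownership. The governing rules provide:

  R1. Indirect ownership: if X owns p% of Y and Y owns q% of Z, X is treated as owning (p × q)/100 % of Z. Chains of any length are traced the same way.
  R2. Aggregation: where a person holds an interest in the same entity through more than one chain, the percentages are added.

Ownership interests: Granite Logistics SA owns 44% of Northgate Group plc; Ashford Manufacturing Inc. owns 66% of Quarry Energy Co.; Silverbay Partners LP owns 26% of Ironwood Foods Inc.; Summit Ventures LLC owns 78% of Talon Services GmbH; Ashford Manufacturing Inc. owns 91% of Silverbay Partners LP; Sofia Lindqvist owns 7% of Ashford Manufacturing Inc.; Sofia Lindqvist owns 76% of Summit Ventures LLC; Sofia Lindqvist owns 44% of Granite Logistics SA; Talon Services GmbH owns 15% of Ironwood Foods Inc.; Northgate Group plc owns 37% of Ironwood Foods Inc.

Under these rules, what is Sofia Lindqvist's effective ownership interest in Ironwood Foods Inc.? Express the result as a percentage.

17.7114%

Chain via Ashford Manufacturing Inc. → Silverbay Partners LP (R1): 7% × 91% × 26% = 1.6562% of Ironwood Foods Inc.
Chain via Granite Logistics SA → Northgate Group plc (R1): 44% × 44% × 37% = 7.1632% of Ironwood Foods Inc.
Chain via Summit Ventures LLC → Talon Services GmbH (R1): 76% × 78% × 15% = 8.892% of Ironwood Foods Inc.
Aggregating (R2): 1.6562% + 7.1632% + 8.892% = 17.7114%.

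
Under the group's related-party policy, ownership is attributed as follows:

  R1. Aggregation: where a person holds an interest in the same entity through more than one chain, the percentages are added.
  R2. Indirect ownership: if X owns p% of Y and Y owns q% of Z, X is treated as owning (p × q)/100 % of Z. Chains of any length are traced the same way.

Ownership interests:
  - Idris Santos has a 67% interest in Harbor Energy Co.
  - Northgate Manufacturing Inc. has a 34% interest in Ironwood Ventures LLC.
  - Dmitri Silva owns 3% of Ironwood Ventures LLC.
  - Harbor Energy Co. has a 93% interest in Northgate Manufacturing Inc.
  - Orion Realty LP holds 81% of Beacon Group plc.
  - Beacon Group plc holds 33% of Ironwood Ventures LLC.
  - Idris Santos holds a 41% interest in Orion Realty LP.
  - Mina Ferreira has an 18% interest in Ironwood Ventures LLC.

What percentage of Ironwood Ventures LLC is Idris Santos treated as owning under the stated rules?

32.1447%

Chain via Orion Realty LP → Beacon Group plc (R2): 41% × 81% × 33% = 10.9593% of Ironwood Ventures LLC.
Chain via Harbor Energy Co. → Northgate Manufacturing Inc. (R2): 67% × 93% × 34% = 21.1854% of Ironwood Ventures LLC.
Aggregating (R1): 10.9593% + 21.1854% = 32.1447%.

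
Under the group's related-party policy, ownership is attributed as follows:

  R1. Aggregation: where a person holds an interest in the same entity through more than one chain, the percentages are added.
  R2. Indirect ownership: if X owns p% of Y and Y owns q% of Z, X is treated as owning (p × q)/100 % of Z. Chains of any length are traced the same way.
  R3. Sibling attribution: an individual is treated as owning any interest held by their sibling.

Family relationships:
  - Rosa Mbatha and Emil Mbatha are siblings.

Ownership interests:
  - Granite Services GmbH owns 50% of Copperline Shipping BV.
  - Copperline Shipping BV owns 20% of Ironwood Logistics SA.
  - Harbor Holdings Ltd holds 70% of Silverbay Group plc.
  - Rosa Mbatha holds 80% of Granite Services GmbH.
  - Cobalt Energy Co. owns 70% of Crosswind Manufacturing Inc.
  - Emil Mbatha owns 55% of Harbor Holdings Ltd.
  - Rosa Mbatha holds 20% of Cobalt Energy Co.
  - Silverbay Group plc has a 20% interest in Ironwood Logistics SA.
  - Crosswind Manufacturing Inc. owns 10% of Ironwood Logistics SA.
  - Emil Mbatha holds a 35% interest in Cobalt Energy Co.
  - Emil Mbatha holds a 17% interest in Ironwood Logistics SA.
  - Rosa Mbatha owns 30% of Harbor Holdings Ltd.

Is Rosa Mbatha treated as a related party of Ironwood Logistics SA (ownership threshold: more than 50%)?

By sibling attribution (R3), Rosa Mbatha is treated as also owning Emil Mbatha's interest in Harbor Holdings Ltd, giving 30% + 55% = 85%.
By sibling attribution (R3), Rosa Mbatha is treated as also owning Emil Mbatha's interest in Cobalt Energy Co, giving 20% + 35% = 55%.
By sibling attribution (R3), Rosa Mbatha is treated as owning Emil Mbatha's 17% interest in Ironwood Logistics SA.
Chain via Harbor Holdings Ltd → Silverbay Group plc (R2): 85% × 70% × 20% = 11.9% of Ironwood Logistics SA.
Chain via Granite Services GmbH → Copperline Shipping BV (R2): 80% × 50% × 20% = 8% of Ironwood Logistics SA.
Chain via Cobalt Energy Co. → Crosswind Manufacturing Inc. (R2): 55% × 70% × 10% = 3.85% of Ironwood Logistics SA.
Direct interest in Ironwood Logistics SA: 17%.
Aggregating (R1): 11.9% + 8% + 3.85% + 17% = 40.75%.
40.75% does not exceed the 50% threshold, so Rosa is not a related party to Ironwood Logistics SA.

No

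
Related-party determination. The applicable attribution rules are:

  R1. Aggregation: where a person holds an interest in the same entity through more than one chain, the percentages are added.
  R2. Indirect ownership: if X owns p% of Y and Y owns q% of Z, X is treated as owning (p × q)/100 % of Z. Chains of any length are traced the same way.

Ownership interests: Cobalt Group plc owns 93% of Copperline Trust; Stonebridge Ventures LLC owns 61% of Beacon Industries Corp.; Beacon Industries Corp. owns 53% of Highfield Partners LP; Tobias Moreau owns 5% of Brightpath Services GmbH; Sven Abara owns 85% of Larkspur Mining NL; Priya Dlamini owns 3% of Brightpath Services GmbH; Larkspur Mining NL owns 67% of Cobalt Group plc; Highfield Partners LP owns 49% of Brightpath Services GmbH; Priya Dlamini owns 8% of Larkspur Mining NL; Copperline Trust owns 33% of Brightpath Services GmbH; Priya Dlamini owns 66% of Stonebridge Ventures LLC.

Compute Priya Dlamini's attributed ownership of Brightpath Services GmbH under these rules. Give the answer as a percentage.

Chain via Larkspur Mining NL → Cobalt Group plc → Copperline Trust (R2): 8% × 67% × 93% × 33% = 1.644984% of Brightpath Services GmbH.
Chain via Stonebridge Ventures LLC → Beacon Industries Corp. → Highfield Partners LP (R2): 66% × 61% × 53% × 49% = 10.455522% of Brightpath Services GmbH.
Direct interest in Brightpath Services GmbH: 3%.
Aggregating (R1): 1.644984% + 10.455522% + 3% = 15.100506%.

15.100506%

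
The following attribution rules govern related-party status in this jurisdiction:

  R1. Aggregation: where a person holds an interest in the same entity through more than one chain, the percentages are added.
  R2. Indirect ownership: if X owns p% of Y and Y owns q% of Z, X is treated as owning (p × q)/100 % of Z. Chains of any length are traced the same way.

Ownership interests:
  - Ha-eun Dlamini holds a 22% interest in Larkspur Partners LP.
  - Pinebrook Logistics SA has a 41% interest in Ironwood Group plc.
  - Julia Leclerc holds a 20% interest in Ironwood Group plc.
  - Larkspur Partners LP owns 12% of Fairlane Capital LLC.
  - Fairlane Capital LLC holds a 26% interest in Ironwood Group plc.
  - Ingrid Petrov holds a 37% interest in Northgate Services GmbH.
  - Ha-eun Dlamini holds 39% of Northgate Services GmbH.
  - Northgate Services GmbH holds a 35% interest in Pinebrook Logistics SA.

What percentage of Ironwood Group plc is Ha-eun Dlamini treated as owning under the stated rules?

Chain via Northgate Services GmbH → Pinebrook Logistics SA (R2): 39% × 35% × 41% = 5.5965% of Ironwood Group plc.
Chain via Larkspur Partners LP → Fairlane Capital LLC (R2): 22% × 12% × 26% = 0.6864% of Ironwood Group plc.
Aggregating (R1): 5.5965% + 0.6864% = 6.2829%.

6.2829%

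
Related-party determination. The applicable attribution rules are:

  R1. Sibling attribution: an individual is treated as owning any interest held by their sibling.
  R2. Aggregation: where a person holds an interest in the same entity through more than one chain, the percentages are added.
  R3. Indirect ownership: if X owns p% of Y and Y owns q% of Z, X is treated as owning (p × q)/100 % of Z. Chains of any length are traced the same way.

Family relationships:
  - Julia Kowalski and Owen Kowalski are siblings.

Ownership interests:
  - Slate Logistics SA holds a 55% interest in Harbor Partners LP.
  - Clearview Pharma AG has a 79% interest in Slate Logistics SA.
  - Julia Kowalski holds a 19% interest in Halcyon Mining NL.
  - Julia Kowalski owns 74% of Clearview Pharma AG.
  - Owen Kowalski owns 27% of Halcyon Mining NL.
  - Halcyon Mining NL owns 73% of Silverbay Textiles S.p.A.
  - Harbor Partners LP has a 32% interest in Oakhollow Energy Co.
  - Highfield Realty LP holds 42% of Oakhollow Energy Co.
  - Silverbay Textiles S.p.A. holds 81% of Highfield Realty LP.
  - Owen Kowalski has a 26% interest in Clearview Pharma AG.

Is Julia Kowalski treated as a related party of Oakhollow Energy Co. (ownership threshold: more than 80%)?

No

By sibling attribution (R1), Julia Kowalski is treated as also owning Owen Kowalski's interest in Clearview Pharma AG, giving 74% + 26% = 100%.
By sibling attribution (R1), Julia Kowalski is treated as also owning Owen Kowalski's interest in Halcyon Mining NL, giving 19% + 27% = 46%.
Chain via Clearview Pharma AG → Slate Logistics SA → Harbor Partners LP (R3): 100% × 79% × 55% × 32% = 13.904% of Oakhollow Energy Co.
Chain via Halcyon Mining NL → Silverbay Textiles S.p.A. → Highfield Realty LP (R3): 46% × 73% × 81% × 42% = 11.423916% of Oakhollow Energy Co.
Aggregating (R2): 13.904% + 11.423916% = 25.327916%.
25.327916% does not exceed the 80% threshold, so Julia is not a related party to Oakhollow Energy Co.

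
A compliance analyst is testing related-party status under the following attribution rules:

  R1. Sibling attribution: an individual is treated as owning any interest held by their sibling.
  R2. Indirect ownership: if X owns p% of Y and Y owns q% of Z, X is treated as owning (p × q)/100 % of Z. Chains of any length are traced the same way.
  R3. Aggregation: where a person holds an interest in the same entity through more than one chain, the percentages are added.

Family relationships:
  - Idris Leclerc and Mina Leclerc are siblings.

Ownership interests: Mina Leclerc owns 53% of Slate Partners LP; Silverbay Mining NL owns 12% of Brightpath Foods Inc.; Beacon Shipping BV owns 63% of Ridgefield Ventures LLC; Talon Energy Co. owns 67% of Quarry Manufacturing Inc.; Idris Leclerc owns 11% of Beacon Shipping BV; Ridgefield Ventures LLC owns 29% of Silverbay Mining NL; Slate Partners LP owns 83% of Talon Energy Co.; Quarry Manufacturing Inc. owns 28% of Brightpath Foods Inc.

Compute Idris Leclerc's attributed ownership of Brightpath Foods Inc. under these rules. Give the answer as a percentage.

By sibling attribution (R1), Idris Leclerc is treated as owning Mina Leclerc's 53% interest in Slate Partners LP.
Chain via Beacon Shipping BV → Ridgefield Ventures LLC → Silverbay Mining NL (R2): 11% × 63% × 29% × 12% = 0.241164% of Brightpath Foods Inc.
Chain via Slate Partners LP → Talon Energy Co. → Quarry Manufacturing Inc. (R2): 53% × 83% × 67% × 28% = 8.252524% of Brightpath Foods Inc.
Aggregating (R3): 0.241164% + 8.252524% = 8.493688%.

8.493688%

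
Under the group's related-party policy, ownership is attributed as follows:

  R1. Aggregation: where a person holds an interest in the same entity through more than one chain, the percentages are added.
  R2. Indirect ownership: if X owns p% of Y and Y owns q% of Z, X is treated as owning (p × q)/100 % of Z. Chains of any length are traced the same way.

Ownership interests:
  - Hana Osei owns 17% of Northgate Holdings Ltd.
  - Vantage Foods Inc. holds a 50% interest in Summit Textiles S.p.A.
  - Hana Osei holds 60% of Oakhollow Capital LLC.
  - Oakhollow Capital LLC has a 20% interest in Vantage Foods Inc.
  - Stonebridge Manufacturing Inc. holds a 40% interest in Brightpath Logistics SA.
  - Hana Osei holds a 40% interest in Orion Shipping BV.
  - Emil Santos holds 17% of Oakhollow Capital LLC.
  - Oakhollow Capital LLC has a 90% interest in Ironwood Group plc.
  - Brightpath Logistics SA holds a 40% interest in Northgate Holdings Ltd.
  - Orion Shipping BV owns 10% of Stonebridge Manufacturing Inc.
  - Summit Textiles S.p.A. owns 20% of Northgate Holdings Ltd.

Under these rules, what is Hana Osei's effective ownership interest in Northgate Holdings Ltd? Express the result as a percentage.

Chain via Orion Shipping BV → Stonebridge Manufacturing Inc. → Brightpath Logistics SA (R2): 40% × 10% × 40% × 40% = 0.64% of Northgate Holdings Ltd.
Chain via Oakhollow Capital LLC → Vantage Foods Inc. → Summit Textiles S.p.A. (R2): 60% × 20% × 50% × 20% = 1.2% of Northgate Holdings Ltd.
Direct interest in Northgate Holdings Ltd: 17%.
Aggregating (R1): 0.64% + 1.2% + 17% = 18.84%.

18.84%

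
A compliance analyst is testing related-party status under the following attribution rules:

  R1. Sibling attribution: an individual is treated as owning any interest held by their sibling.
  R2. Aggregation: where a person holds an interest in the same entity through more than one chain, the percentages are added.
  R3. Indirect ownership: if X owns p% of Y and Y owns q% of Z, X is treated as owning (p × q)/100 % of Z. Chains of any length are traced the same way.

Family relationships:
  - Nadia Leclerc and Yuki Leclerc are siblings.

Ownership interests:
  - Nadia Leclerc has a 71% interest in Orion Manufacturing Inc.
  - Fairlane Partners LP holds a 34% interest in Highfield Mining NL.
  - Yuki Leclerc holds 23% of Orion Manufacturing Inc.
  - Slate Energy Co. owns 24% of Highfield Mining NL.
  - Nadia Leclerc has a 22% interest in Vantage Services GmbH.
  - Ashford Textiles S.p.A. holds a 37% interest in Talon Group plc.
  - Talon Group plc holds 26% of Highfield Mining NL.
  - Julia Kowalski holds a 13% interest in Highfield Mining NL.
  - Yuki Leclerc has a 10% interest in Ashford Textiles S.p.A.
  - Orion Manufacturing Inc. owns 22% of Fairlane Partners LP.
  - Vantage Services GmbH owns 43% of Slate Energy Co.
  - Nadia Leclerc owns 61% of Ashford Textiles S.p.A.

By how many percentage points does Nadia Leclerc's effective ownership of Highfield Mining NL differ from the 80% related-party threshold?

By sibling attribution (R1), Nadia Leclerc is treated as also owning Yuki Leclerc's interest in Ashford Textiles S.p.A, giving 61% + 10% = 71%.
By sibling attribution (R1), Nadia Leclerc is treated as also owning Yuki Leclerc's interest in Orion Manufacturing Inc, giving 71% + 23% = 94%.
Chain via Ashford Textiles S.p.A. → Talon Group plc (R3): 71% × 37% × 26% = 6.8302% of Highfield Mining NL.
Chain via Orion Manufacturing Inc. → Fairlane Partners LP (R3): 94% × 22% × 34% = 7.0312% of Highfield Mining NL.
Chain via Vantage Services GmbH → Slate Energy Co. (R3): 22% × 43% × 24% = 2.2704% of Highfield Mining NL.
Aggregating (R2): 6.8302% + 7.0312% + 2.2704% = 16.1318%.
16.1318% falls short of the 80% threshold by 63.8682 percentage points.

63.8682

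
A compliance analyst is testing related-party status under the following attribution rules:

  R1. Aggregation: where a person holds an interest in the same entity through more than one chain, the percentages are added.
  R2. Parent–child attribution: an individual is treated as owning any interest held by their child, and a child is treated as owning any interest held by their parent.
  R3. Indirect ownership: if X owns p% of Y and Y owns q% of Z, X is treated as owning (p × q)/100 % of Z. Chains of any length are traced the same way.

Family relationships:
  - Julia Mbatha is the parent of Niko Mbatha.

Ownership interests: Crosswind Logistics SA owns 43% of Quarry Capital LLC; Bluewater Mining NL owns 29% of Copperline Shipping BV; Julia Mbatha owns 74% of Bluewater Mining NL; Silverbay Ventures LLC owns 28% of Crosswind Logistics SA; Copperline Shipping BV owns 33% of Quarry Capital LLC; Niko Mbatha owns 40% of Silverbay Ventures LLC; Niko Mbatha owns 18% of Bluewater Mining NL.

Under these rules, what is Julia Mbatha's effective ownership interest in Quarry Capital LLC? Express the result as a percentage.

13.6204%

By parent–child attribution (R2), Julia Mbatha is treated as also owning Niko Mbatha's interest in Bluewater Mining NL, giving 74% + 18% = 92%.
By parent–child attribution (R2), Julia Mbatha is treated as owning Niko Mbatha's 40% interest in Silverbay Ventures LLC.
Chain via Bluewater Mining NL → Copperline Shipping BV (R3): 92% × 29% × 33% = 8.8044% of Quarry Capital LLC.
Chain via Silverbay Ventures LLC → Crosswind Logistics SA (R3): 40% × 28% × 43% = 4.816% of Quarry Capital LLC.
Aggregating (R1): 8.8044% + 4.816% = 13.6204%.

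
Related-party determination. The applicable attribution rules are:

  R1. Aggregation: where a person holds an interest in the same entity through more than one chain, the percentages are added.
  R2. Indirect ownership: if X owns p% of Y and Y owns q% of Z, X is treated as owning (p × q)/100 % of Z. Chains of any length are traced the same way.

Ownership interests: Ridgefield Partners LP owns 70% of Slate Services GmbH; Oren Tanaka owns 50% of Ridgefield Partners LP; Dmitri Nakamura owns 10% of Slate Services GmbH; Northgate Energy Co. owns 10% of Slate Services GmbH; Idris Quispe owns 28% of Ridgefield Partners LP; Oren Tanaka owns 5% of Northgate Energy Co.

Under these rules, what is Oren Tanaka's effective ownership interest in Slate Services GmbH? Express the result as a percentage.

Chain via Ridgefield Partners LP (R2): 50% × 70% = 35% of Slate Services GmbH.
Chain via Northgate Energy Co. (R2): 5% × 10% = 0.5% of Slate Services GmbH.
Aggregating (R1): 35% + 0.5% = 35.5%.

35.5%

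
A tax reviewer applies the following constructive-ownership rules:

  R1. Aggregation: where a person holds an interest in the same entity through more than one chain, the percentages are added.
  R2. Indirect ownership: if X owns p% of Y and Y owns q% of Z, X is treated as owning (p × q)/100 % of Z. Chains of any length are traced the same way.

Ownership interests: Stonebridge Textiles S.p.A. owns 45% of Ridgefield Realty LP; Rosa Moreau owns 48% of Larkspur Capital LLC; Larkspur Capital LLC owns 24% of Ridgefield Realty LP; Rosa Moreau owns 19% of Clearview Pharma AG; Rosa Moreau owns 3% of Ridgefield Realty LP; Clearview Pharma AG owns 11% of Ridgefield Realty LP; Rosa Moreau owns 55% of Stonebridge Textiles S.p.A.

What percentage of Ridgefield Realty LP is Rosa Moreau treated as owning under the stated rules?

41.36%

Chain via Stonebridge Textiles S.p.A. (R2): 55% × 45% = 24.75% of Ridgefield Realty LP.
Chain via Clearview Pharma AG (R2): 19% × 11% = 2.09% of Ridgefield Realty LP.
Chain via Larkspur Capital LLC (R2): 48% × 24% = 11.52% of Ridgefield Realty LP.
Direct interest in Ridgefield Realty LP: 3%.
Aggregating (R1): 24.75% + 2.09% + 11.52% + 3% = 41.36%.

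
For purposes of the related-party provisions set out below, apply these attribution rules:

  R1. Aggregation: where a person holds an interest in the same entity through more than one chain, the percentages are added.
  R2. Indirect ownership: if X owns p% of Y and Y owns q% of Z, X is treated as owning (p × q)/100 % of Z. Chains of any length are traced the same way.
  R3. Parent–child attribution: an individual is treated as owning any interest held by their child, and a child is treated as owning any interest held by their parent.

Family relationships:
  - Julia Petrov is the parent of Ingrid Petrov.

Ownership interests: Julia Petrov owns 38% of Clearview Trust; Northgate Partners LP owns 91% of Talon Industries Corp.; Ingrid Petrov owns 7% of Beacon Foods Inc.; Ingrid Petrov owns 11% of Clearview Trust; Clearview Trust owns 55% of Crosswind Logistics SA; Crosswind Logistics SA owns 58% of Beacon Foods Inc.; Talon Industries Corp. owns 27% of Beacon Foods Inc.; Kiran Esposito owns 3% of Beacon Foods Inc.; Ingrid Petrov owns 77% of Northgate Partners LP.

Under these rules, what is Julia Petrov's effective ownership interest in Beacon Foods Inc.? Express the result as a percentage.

By parent–child attribution (R3), Julia Petrov is treated as also owning Ingrid Petrov's interest in Clearview Trust, giving 38% + 11% = 49%.
By parent–child attribution (R3), Julia Petrov is treated as owning Ingrid Petrov's 77% interest in Northgate Partners LP.
By parent–child attribution (R3), Julia Petrov is treated as owning Ingrid Petrov's 7% interest in Beacon Foods Inc.
Chain via Clearview Trust → Crosswind Logistics SA (R2): 49% × 55% × 58% = 15.631% of Beacon Foods Inc.
Chain via Northgate Partners LP → Talon Industries Corp. (R2): 77% × 91% × 27% = 18.9189% of Beacon Foods Inc.
Direct interest in Beacon Foods Inc: 7%.
Aggregating (R1): 15.631% + 18.9189% + 7% = 41.5499%.

41.5499%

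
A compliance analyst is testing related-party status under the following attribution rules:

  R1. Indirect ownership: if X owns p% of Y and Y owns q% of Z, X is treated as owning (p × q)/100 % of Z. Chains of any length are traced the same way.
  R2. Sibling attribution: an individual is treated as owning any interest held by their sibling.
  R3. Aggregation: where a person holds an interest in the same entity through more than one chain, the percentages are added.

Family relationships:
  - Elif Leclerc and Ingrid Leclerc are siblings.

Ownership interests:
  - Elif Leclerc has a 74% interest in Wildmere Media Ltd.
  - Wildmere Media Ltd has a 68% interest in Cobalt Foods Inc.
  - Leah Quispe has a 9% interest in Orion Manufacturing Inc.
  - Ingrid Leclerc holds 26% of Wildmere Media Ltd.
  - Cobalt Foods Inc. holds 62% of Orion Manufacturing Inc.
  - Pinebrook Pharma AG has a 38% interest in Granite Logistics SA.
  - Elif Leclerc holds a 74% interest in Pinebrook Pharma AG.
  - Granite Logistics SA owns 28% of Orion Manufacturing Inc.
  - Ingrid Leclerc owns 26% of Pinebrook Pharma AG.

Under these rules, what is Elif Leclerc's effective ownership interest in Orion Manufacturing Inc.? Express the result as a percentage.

By sibling attribution (R2), Elif Leclerc is treated as also owning Ingrid Leclerc's interest in Pinebrook Pharma AG, giving 74% + 26% = 100%.
By sibling attribution (R2), Elif Leclerc is treated as also owning Ingrid Leclerc's interest in Wildmere Media Ltd, giving 74% + 26% = 100%.
Chain via Pinebrook Pharma AG → Granite Logistics SA (R1): 100% × 38% × 28% = 10.64% of Orion Manufacturing Inc.
Chain via Wildmere Media Ltd → Cobalt Foods Inc. (R1): 100% × 68% × 62% = 42.16% of Orion Manufacturing Inc.
Aggregating (R3): 10.64% + 42.16% = 52.8%.

52.8%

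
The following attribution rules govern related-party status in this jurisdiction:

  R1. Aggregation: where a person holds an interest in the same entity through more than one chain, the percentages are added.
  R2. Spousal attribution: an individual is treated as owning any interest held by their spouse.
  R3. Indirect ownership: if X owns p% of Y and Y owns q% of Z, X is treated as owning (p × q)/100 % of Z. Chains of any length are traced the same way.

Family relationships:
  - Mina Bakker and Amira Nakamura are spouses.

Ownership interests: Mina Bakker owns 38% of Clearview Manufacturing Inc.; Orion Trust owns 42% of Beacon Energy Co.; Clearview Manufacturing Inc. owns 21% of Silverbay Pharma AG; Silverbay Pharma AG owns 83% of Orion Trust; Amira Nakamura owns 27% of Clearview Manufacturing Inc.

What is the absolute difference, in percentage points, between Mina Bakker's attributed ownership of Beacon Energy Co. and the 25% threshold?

By spousal attribution (R2), Mina Bakker is treated as also owning Amira Nakamura's interest in Clearview Manufacturing Inc, giving 38% + 27% = 65%.
Chain via Clearview Manufacturing Inc. → Silverbay Pharma AG → Orion Trust (R3): 65% × 21% × 83% × 42% = 4.75839% of Beacon Energy Co.
4.75839% falls short of the 25% threshold by 20.24161 percentage points.

20.24161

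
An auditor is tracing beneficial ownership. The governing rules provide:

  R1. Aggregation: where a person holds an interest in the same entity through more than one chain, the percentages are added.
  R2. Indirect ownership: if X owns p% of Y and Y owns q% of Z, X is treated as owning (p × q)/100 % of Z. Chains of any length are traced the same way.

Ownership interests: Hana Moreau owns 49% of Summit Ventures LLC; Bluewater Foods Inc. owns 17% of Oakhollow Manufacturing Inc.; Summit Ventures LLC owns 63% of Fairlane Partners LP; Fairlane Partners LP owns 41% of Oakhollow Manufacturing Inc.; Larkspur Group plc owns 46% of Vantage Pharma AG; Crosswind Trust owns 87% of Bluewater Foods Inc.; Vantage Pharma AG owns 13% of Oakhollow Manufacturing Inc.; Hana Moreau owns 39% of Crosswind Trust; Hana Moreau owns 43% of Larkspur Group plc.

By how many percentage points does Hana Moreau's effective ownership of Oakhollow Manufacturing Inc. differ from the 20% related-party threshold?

0.9962

Chain via Crosswind Trust → Bluewater Foods Inc. (R2): 39% × 87% × 17% = 5.7681% of Oakhollow Manufacturing Inc.
Chain via Summit Ventures LLC → Fairlane Partners LP (R2): 49% × 63% × 41% = 12.6567% of Oakhollow Manufacturing Inc.
Chain via Larkspur Group plc → Vantage Pharma AG (R2): 43% × 46% × 13% = 2.5714% of Oakhollow Manufacturing Inc.
Aggregating (R1): 5.7681% + 12.6567% + 2.5714% = 20.9962%.
20.9962% exceeds the 20% threshold by 0.9962 percentage points.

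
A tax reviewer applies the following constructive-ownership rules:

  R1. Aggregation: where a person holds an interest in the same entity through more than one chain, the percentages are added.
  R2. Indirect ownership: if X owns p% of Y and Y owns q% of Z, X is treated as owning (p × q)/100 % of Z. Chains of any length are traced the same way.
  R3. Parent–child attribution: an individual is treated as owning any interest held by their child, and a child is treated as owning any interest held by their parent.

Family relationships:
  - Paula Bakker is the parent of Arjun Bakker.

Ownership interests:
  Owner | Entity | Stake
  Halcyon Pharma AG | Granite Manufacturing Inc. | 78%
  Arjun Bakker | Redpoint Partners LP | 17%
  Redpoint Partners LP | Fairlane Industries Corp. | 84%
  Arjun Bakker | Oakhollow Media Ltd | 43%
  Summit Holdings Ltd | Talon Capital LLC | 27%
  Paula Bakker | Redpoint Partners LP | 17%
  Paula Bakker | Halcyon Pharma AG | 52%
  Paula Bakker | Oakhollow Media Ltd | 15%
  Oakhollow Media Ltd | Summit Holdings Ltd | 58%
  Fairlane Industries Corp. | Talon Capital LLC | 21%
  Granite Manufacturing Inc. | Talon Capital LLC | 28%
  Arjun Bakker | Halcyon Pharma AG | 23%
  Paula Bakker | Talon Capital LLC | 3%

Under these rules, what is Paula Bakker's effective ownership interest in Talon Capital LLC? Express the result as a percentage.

34.4604%

By parent–child attribution (R3), Paula Bakker is treated as also owning Arjun Bakker's interest in Oakhollow Media Ltd, giving 15% + 43% = 58%.
By parent–child attribution (R3), Paula Bakker is treated as also owning Arjun Bakker's interest in Halcyon Pharma AG, giving 52% + 23% = 75%.
By parent–child attribution (R3), Paula Bakker is treated as also owning Arjun Bakker's interest in Redpoint Partners LP, giving 17% + 17% = 34%.
Chain via Oakhollow Media Ltd → Summit Holdings Ltd (R2): 58% × 58% × 27% = 9.0828% of Talon Capital LLC.
Chain via Halcyon Pharma AG → Granite Manufacturing Inc. (R2): 75% × 78% × 28% = 16.38% of Talon Capital LLC.
Chain via Redpoint Partners LP → Fairlane Industries Corp. (R2): 34% × 84% × 21% = 5.9976% of Talon Capital LLC.
Direct interest in Talon Capital LLC: 3%.
Aggregating (R1): 9.0828% + 16.38% + 5.9976% + 3% = 34.4604%.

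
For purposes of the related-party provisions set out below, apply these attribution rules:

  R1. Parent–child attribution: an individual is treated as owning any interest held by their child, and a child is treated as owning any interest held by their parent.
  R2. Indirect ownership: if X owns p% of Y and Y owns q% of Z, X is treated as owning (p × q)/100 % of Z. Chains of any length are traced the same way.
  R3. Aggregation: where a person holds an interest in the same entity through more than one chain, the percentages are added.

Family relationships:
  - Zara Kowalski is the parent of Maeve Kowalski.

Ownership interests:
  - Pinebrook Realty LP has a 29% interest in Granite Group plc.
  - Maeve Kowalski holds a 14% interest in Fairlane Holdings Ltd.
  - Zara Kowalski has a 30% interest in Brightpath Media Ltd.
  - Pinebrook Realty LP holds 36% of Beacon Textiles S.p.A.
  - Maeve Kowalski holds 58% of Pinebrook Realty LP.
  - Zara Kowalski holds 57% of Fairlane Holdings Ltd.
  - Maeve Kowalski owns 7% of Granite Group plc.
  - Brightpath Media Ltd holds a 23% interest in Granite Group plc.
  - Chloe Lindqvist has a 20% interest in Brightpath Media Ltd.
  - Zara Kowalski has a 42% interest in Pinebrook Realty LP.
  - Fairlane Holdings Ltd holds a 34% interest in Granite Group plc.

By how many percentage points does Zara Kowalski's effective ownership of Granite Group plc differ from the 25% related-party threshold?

42.04

By parent–child attribution (R1), Zara Kowalski is treated as also owning Maeve Kowalski's interest in Fairlane Holdings Ltd, giving 57% + 14% = 71%.
By parent–child attribution (R1), Zara Kowalski is treated as also owning Maeve Kowalski's interest in Pinebrook Realty LP, giving 42% + 58% = 100%.
By parent–child attribution (R1), Zara Kowalski is treated as owning Maeve Kowalski's 7% interest in Granite Group plc.
Chain via Fairlane Holdings Ltd (R2): 71% × 34% = 24.14% of Granite Group plc.
Chain via Brightpath Media Ltd (R2): 30% × 23% = 6.9% of Granite Group plc.
Chain via Pinebrook Realty LP (R2): 100% × 29% = 29% of Granite Group plc.
Direct interest in Granite Group plc: 7%.
Aggregating (R3): 24.14% + 6.9% + 29% + 7% = 67.04%.
67.04% exceeds the 25% threshold by 42.04 percentage points.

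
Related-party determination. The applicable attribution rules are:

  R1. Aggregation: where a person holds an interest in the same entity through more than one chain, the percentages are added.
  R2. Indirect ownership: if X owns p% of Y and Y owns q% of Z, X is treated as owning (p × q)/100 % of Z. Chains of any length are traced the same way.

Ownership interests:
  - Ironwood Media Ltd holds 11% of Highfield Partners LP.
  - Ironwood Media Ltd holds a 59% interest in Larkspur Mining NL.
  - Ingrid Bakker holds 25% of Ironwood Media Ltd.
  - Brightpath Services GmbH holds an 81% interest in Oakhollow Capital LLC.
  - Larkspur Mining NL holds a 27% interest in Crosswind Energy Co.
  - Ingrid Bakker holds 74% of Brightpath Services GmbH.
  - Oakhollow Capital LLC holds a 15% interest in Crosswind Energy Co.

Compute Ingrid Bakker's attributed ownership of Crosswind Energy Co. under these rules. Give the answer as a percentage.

12.9735%

Chain via Brightpath Services GmbH → Oakhollow Capital LLC (R2): 74% × 81% × 15% = 8.991% of Crosswind Energy Co.
Chain via Ironwood Media Ltd → Larkspur Mining NL (R2): 25% × 59% × 27% = 3.9825% of Crosswind Energy Co.
Aggregating (R1): 8.991% + 3.9825% = 12.9735%.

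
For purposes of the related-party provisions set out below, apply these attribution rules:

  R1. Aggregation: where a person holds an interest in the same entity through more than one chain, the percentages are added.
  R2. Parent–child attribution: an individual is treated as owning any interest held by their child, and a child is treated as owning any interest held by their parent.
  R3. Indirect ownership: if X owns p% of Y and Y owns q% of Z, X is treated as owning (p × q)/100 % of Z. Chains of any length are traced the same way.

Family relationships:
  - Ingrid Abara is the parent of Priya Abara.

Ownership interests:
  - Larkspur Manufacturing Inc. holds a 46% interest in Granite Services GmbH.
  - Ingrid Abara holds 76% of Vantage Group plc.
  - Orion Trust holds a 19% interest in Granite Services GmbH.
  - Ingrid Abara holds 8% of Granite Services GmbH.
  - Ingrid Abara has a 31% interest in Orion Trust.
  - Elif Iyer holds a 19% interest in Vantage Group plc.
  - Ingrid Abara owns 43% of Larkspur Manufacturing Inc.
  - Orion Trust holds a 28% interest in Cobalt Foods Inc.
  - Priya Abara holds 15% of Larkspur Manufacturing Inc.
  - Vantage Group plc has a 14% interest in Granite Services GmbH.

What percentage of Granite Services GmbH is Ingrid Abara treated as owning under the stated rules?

51.21%

By parent–child attribution (R2), Ingrid Abara is treated as also owning Priya Abara's interest in Larkspur Manufacturing Inc, giving 43% + 15% = 58%.
Chain via Larkspur Manufacturing Inc. (R3): 58% × 46% = 26.68% of Granite Services GmbH.
Chain via Orion Trust (R3): 31% × 19% = 5.89% of Granite Services GmbH.
Chain via Vantage Group plc (R3): 76% × 14% = 10.64% of Granite Services GmbH.
Direct interest in Granite Services GmbH: 8%.
Aggregating (R1): 26.68% + 5.89% + 10.64% + 8% = 51.21%.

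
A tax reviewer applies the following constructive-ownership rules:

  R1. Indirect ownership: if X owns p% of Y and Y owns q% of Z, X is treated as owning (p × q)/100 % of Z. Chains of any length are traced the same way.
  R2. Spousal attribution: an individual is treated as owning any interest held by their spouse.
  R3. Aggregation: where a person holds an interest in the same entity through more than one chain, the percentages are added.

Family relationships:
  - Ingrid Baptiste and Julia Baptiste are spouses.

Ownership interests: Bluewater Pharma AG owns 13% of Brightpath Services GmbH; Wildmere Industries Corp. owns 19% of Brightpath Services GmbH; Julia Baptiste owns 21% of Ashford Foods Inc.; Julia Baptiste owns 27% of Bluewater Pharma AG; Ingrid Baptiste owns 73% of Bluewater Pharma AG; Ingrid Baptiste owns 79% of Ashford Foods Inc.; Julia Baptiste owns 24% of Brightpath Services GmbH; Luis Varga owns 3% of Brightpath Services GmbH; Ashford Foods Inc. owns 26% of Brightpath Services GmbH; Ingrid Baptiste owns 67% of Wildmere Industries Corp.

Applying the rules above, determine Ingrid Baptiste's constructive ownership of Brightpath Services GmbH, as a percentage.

75.73%

By spousal attribution (R2), Ingrid Baptiste is treated as also owning Julia Baptiste's interest in Bluewater Pharma AG, giving 73% + 27% = 100%.
By spousal attribution (R2), Ingrid Baptiste is treated as also owning Julia Baptiste's interest in Ashford Foods Inc, giving 79% + 21% = 100%.
By spousal attribution (R2), Ingrid Baptiste is treated as owning Julia Baptiste's 24% interest in Brightpath Services GmbH.
Chain via Wildmere Industries Corp. (R1): 67% × 19% = 12.73% of Brightpath Services GmbH.
Chain via Bluewater Pharma AG (R1): 100% × 13% = 13% of Brightpath Services GmbH.
Chain via Ashford Foods Inc. (R1): 100% × 26% = 26% of Brightpath Services GmbH.
Direct interest in Brightpath Services GmbH: 24%.
Aggregating (R3): 12.73% + 13% + 26% + 24% = 75.73%.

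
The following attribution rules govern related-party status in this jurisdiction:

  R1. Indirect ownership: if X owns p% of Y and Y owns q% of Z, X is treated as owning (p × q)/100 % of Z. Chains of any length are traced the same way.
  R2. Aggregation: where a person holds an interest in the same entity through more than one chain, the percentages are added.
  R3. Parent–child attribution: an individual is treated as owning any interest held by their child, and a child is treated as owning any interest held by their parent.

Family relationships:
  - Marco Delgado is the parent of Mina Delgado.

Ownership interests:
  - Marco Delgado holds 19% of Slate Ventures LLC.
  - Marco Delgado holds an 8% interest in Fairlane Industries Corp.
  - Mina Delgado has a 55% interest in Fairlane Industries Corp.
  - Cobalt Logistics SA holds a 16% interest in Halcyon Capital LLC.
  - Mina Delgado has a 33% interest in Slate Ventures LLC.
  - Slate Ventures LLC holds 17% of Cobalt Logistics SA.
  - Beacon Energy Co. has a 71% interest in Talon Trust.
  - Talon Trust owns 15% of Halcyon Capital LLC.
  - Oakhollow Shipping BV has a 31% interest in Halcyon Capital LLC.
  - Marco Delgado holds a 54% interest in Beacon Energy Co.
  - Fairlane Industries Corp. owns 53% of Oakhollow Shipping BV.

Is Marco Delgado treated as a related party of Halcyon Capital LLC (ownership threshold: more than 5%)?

By parent–child attribution (R3), Marco Delgado is treated as also owning Mina Delgado's interest in Fairlane Industries Corp, giving 8% + 55% = 63%.
By parent–child attribution (R3), Marco Delgado is treated as also owning Mina Delgado's interest in Slate Ventures LLC, giving 19% + 33% = 52%.
Chain via Fairlane Industries Corp. → Oakhollow Shipping BV (R1): 63% × 53% × 31% = 10.3509% of Halcyon Capital LLC.
Chain via Slate Ventures LLC → Cobalt Logistics SA (R1): 52% × 17% × 16% = 1.4144% of Halcyon Capital LLC.
Chain via Beacon Energy Co. → Talon Trust (R1): 54% × 71% × 15% = 5.751% of Halcyon Capital LLC.
Aggregating (R2): 10.3509% + 1.4144% + 5.751% = 17.5163%.
17.5163% exceeds the 5% threshold, so Marco is a related party to Halcyon Capital LLC.

Yes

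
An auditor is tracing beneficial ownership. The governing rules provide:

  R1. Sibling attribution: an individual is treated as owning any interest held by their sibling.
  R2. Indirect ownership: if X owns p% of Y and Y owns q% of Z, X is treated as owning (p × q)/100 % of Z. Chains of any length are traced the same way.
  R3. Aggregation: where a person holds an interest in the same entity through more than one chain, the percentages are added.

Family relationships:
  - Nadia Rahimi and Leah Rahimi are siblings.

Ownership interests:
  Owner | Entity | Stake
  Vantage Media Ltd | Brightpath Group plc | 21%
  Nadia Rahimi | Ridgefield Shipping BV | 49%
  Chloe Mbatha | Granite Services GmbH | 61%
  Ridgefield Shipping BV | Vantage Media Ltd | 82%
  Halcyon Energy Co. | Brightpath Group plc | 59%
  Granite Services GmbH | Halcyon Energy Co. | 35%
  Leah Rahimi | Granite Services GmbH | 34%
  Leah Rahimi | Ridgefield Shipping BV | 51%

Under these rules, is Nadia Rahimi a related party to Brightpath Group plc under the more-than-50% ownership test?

By sibling attribution (R1), Nadia Rahimi is treated as also owning Leah Rahimi's interest in Ridgefield Shipping BV, giving 49% + 51% = 100%.
By sibling attribution (R1), Nadia Rahimi is treated as owning Leah Rahimi's 34% interest in Granite Services GmbH.
Chain via Ridgefield Shipping BV → Vantage Media Ltd (R2): 100% × 82% × 21% = 17.22% of Brightpath Group plc.
Chain via Granite Services GmbH → Halcyon Energy Co. (R2): 34% × 35% × 59% = 7.021% of Brightpath Group plc.
Aggregating (R3): 17.22% + 7.021% = 24.241%.
24.241% does not exceed the 50% threshold, so Nadia is not a related party to Brightpath Group plc.

No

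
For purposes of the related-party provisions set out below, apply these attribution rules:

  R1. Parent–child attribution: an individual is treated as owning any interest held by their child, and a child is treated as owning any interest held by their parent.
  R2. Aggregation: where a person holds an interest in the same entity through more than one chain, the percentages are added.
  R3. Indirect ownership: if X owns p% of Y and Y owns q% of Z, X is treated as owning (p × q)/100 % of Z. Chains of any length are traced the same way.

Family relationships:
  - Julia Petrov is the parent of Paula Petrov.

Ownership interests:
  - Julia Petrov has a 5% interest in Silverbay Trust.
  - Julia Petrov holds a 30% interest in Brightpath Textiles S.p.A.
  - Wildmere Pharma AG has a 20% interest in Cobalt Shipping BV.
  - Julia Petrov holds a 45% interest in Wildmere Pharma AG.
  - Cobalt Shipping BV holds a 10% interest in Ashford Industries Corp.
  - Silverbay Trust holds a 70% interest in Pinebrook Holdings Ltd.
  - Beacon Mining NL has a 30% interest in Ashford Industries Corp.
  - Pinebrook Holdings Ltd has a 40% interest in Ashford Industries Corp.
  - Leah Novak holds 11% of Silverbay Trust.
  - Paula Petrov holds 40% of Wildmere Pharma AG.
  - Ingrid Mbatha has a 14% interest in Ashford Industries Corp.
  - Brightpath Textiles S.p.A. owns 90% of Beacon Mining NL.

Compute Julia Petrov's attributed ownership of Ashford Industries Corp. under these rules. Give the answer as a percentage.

By parent–child attribution (R1), Julia Petrov is treated as also owning Paula Petrov's interest in Wildmere Pharma AG, giving 45% + 40% = 85%.
Chain via Wildmere Pharma AG → Cobalt Shipping BV (R3): 85% × 20% × 10% = 1.7% of Ashford Industries Corp.
Chain via Silverbay Trust → Pinebrook Holdings Ltd (R3): 5% × 70% × 40% = 1.4% of Ashford Industries Corp.
Chain via Brightpath Textiles S.p.A. → Beacon Mining NL (R3): 30% × 90% × 30% = 8.1% of Ashford Industries Corp.
Aggregating (R2): 1.7% + 1.4% + 8.1% = 11.2%.

11.2%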